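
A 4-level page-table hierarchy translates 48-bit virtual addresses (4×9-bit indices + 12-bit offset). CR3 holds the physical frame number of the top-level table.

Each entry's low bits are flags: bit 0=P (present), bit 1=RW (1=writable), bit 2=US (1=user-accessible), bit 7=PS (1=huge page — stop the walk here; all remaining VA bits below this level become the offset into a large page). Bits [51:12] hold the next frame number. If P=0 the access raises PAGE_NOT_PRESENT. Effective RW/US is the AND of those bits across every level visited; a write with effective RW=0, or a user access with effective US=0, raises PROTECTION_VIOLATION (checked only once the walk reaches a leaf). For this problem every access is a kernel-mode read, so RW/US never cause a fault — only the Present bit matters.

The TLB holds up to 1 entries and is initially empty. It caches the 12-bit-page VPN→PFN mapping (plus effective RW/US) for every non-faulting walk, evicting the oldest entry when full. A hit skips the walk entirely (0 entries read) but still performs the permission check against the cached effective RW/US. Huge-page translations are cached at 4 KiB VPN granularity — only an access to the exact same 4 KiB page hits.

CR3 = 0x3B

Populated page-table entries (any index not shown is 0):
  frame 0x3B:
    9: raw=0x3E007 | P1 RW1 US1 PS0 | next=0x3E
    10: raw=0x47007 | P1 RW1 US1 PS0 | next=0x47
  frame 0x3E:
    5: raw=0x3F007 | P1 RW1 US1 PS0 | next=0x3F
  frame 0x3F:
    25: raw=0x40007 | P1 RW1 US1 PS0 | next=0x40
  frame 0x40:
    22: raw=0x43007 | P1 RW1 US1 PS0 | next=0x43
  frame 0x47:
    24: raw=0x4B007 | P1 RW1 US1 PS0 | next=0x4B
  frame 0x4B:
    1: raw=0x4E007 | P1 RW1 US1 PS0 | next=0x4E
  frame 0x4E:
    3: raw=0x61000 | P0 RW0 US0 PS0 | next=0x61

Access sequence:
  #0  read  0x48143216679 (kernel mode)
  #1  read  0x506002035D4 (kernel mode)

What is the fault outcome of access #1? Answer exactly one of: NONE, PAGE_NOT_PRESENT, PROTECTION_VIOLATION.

Walk each access:
#0 VA=0x48143216679 (r,kernel):
  [0] read 0x3B idx=9: raw=0x3E007 flags P=1 W=1 U=1 S=0
  [1] read 0x3E idx=5: raw=0x3F007 flags P=1 W=1 U=1 S=0
  [2] read 0x3F idx=25: raw=0x40007 flags P=1 W=1 U=1 S=0
  [3] read 0x40 idx=22: raw=0x43007 flags P=1 W=1 U=1 S=0
  ✓ 0x43679  — 4 lookups
#1 VA=0x506002035D4 (r,kernel):
  [0] read 0x3B idx=10: raw=0x47007 flags P=1 W=1 U=1 S=0
  [1] read 0x47 idx=24: raw=0x4B007 flags P=1 W=1 U=1 S=0
  [2] read 0x4B idx=1: raw=0x4E007 flags P=1 W=1 U=1 S=0
  [3] read 0x4E idx=3: raw=0x61000 flags P=0 W=0 U=0 S=0
  ✗ PAGE_NOT_PRESENT  [4 reads]

Access #1 fault: PAGE_NOT_PRESENT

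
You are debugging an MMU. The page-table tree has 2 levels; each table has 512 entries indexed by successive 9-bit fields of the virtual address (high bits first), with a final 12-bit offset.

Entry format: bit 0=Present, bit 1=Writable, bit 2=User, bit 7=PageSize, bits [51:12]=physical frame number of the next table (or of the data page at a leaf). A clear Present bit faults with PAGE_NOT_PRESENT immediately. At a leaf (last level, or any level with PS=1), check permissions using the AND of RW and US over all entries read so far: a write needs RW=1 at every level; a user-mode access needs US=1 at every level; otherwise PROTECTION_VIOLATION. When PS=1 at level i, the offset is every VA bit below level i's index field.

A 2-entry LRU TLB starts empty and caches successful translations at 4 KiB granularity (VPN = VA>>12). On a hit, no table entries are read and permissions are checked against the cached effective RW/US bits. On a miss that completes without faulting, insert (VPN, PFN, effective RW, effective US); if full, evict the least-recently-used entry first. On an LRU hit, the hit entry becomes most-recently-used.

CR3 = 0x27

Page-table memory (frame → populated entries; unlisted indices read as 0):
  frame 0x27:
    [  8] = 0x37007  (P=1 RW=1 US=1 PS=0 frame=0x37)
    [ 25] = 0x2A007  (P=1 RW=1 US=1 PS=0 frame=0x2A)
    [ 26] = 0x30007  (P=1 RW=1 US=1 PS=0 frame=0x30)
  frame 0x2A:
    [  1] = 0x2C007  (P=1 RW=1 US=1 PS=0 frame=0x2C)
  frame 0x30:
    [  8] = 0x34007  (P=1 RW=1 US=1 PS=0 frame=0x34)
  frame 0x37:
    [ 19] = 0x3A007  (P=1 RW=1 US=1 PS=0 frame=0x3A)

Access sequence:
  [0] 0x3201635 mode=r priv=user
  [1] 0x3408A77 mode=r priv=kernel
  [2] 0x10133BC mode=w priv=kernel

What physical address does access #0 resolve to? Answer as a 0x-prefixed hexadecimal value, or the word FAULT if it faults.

Per-access translation:
#0 VA=0x3201635 (r,user):
  lvl0: tbl 0x27, slot 25 ⇒ 0x2A007 (P1/RW1/US1/PS0)
  lvl1: tbl 0x2A, slot 1 ⇒ 0x2C007 (P1/RW1/US1/PS0)
  ⇒ phys 0x2C635  [2 reads]
#1 VA=0x3408A77 (r,kernel):
  lvl0: tbl 0x27, slot 26 ⇒ 0x30007 (P1/RW1/US1/PS0)
  lvl1: tbl 0x30, slot 8 ⇒ 0x34007 (P1/RW1/US1/PS0)
  ⇒ phys 0x34A77  [2 reads]
#2 VA=0x10133BC (w,kernel):
  lvl0: tbl 0x27, slot 8 ⇒ 0x37007 (P1/RW1/US1/PS0)
  lvl1: tbl 0x37, slot 19 ⇒ 0x3A007 (P1/RW1/US1/PS0)
  ⇒ phys 0x3A3BC  [2 reads]

Access #0 PA: 0x2C635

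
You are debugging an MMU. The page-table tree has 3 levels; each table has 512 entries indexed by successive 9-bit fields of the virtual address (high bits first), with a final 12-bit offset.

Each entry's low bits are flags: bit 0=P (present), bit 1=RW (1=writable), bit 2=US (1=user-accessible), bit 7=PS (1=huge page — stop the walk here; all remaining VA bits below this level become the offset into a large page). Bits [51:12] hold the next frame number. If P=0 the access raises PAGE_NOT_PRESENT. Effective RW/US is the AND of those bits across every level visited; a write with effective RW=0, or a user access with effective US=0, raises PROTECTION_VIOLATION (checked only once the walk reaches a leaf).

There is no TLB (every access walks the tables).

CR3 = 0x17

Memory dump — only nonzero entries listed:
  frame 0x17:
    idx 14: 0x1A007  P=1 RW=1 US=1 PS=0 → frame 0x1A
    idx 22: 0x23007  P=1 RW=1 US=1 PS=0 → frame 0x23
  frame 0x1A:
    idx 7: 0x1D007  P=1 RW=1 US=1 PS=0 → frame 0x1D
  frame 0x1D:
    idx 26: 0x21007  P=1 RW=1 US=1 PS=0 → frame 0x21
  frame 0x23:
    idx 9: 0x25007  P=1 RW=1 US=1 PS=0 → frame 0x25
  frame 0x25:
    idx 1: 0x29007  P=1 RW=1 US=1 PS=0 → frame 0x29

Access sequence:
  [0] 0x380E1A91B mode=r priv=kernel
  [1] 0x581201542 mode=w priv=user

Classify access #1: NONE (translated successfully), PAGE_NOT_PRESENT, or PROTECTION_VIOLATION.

Trace:
#0 VA=0x380E1A91B (r,kernel):
  L0: frame=0x17 idx=14 entry=0x1A007 [P=1 RW=1 US=1 PS=0]
  L1: frame=0x1A idx=7 entry=0x1D007 [P=1 RW=1 US=1 PS=0]
  L2: frame=0x1D idx=26 entry=0x21007 [P=1 RW=1 US=1 PS=0]
  → PA=0x2191B  (3 entries read)
#1 VA=0x581201542 (w,user):
  L0: frame=0x17 idx=22 entry=0x23007 [P=1 RW=1 US=1 PS=0]
  L1: frame=0x23 idx=9 entry=0x25007 [P=1 RW=1 US=1 PS=0]
  L2: frame=0x25 idx=1 entry=0x29007 [P=1 RW=1 US=1 PS=0]
  → PA=0x29542  (3 entries read)

Access #1 fault: NONE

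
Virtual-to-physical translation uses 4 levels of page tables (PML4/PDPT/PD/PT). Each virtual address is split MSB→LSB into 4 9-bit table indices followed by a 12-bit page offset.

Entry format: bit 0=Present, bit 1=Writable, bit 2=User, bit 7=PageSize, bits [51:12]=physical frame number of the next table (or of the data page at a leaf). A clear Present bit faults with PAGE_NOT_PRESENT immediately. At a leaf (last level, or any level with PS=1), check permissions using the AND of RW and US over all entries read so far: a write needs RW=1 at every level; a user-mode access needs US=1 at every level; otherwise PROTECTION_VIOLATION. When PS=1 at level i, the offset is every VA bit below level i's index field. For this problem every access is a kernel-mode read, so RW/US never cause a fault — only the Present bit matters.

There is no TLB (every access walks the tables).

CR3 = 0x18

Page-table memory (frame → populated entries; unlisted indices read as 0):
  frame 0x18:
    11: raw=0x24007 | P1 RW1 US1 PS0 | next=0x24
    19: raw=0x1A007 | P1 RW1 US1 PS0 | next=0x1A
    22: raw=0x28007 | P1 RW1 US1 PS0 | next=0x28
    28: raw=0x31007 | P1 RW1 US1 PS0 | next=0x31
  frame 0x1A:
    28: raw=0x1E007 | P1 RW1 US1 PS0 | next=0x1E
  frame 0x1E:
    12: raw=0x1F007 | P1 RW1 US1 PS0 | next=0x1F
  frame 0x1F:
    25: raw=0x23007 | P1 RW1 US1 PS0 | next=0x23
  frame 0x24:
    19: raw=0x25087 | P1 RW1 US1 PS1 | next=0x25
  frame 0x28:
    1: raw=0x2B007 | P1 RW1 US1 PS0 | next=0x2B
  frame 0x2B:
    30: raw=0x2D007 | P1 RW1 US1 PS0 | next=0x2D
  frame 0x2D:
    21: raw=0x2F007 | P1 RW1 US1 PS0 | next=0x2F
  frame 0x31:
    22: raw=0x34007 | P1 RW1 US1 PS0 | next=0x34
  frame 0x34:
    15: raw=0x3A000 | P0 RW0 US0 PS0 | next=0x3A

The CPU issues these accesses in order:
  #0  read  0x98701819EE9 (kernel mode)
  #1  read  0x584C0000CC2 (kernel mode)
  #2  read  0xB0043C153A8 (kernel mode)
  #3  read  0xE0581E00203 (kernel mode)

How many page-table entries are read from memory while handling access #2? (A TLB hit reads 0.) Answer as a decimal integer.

Trace:
#0 VA=0x98701819EE9 (r,kernel):
  lvl0: tbl 0x18, slot 19 ⇒ 0x1A007 (P1/RW1/US1/PS0)
  lvl1: tbl 0x1A, slot 28 ⇒ 0x1E007 (P1/RW1/US1/PS0)
  lvl2: tbl 0x1E, slot 12 ⇒ 0x1F007 (P1/RW1/US1/PS0)
  lvl3: tbl 0x1F, slot 25 ⇒ 0x23007 (P1/RW1/US1/PS0)
  ✓ 0x23EE9  — 4 lookups
#1 VA=0x584C0000CC2 (r,kernel):
  lvl0: tbl 0x18, slot 11 ⇒ 0x24007 (P1/RW1/US1/PS0)
  lvl1: tbl 0x24, slot 19 ⇒ 0x25087 (P1/RW1/US1/PS1)
  ✓ 0x25CC2 (huge @L1)  — 2 lookups
#2 VA=0xB0043C153A8 (r,kernel):
  lvl0: tbl 0x18, slot 22 ⇒ 0x28007 (P1/RW1/US1/PS0)
  lvl1: tbl 0x28, slot 1 ⇒ 0x2B007 (P1/RW1/US1/PS0)
  lvl2: tbl 0x2B, slot 30 ⇒ 0x2D007 (P1/RW1/US1/PS0)
  lvl3: tbl 0x2D, slot 21 ⇒ 0x2F007 (P1/RW1/US1/PS0)
  ✓ 0x2F3A8  — 4 lookups
#3 VA=0xE0581E00203 (r,kernel):
  lvl0: tbl 0x18, slot 28 ⇒ 0x31007 (P1/RW1/US1/PS0)
  lvl1: tbl 0x31, slot 22 ⇒ 0x34007 (P1/RW1/US1/PS0)
  lvl2: tbl 0x34, slot 15 ⇒ 0x3A000 (P0/RW0/US0/PS0)
  ⇒ fault: PAGE_NOT_PRESENT  — 3 lookups

Entries read for #2: 4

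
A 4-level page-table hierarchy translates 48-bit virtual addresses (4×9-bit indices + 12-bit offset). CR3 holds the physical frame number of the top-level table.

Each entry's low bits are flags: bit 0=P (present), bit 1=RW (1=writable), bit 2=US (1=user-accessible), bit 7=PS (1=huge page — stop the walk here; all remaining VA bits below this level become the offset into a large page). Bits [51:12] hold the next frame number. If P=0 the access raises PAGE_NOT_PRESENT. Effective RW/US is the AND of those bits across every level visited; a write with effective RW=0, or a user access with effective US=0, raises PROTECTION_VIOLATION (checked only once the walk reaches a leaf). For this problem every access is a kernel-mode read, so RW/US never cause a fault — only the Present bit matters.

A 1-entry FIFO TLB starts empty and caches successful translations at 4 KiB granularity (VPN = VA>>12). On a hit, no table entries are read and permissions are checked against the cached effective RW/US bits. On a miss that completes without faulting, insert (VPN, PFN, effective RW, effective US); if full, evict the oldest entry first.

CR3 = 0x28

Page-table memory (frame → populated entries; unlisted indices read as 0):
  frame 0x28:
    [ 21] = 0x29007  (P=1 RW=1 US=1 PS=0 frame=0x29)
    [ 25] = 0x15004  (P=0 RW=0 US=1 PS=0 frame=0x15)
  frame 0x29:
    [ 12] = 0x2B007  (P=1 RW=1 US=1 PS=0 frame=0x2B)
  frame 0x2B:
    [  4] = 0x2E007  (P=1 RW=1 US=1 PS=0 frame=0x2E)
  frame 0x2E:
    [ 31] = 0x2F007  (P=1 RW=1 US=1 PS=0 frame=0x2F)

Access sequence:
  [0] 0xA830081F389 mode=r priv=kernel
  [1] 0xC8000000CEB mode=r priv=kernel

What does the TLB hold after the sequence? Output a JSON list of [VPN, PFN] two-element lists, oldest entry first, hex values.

Trace:
#0 VA=0xA830081F389 (r,kernel):
  [0] read 0x28 idx=21: raw=0x29007 flags P=1 W=1 U=1 S=0
  [1] read 0x29 idx=12: raw=0x2B007 flags P=1 W=1 U=1 S=0
  [2] read 0x2B idx=4: raw=0x2E007 flags P=1 W=1 U=1 S=0
  [3] read 0x2E idx=31: raw=0x2F007 flags P=1 W=1 U=1 S=0
  ⇒ phys 0x2F389  [4 reads]
#1 VA=0xC8000000CEB (r,kernel):
  [0] read 0x28 idx=25: raw=0x15004 flags P=0 W=0 U=1 S=0
  → PAGE_NOT_PRESENT  (1 entries read)

TLB: [["0xA830081F", "0x2F"]]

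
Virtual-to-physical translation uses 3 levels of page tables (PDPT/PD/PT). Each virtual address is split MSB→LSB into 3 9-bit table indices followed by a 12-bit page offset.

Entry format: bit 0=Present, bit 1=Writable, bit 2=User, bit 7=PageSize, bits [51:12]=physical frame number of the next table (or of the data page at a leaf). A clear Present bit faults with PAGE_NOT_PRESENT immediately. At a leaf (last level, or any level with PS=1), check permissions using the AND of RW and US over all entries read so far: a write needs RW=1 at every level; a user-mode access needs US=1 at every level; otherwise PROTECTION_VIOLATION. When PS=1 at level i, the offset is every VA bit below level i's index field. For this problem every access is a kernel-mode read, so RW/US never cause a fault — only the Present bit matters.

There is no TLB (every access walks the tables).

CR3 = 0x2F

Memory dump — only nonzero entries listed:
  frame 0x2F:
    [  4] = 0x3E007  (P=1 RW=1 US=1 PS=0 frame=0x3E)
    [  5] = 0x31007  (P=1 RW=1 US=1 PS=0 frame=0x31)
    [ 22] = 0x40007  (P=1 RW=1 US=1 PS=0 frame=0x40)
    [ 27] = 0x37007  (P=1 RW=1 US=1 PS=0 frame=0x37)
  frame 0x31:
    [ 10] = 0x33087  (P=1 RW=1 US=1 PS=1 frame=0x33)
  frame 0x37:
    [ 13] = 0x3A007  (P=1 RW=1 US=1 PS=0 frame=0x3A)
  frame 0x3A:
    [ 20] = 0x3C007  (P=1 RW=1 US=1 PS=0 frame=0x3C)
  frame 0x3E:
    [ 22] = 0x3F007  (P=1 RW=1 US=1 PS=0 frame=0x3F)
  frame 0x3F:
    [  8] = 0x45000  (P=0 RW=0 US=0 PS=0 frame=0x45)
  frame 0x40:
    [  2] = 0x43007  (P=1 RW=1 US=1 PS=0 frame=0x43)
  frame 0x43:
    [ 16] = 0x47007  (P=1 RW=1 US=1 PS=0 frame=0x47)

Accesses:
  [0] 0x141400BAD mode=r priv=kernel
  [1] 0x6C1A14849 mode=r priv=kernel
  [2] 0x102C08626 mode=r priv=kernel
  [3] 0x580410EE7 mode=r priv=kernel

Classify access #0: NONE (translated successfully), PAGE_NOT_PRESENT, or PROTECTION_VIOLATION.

Per-access translation:
#0 VA=0x141400BAD (r,kernel):
  L0 @0x2F[5] → 0x31007  P=1,RW=1,US=1,PS=0
  L1 @0x31[10] → 0x33087  P=1,RW=1,US=1,PS=1
  ✓ 0x33BAD (huge @L1)  — 2 lookups
#1 VA=0x6C1A14849 (r,kernel):
  L0 @0x2F[27] → 0x37007  P=1,RW=1,US=1,PS=0
  L1 @0x37[13] → 0x3A007  P=1,RW=1,US=1,PS=0
  L2 @0x3A[20] → 0x3C007  P=1,RW=1,US=1,PS=0
  ✓ 0x3C849  — 3 lookups
#2 VA=0x102C08626 (r,kernel):
  L0 @0x2F[4] → 0x3E007  P=1,RW=1,US=1,PS=0
  L1 @0x3E[22] → 0x3F007  P=1,RW=1,US=1,PS=0
  L2 @0x3F[8] → 0x45000  P=0,RW=0,US=0,PS=0
  ⇒ fault: PAGE_NOT_PRESENT  — 3 lookups
#3 VA=0x580410EE7 (r,kernel):
  L0 @0x2F[22] → 0x40007  P=1,RW=1,US=1,PS=0
  L1 @0x40[2] → 0x43007  P=1,RW=1,US=1,PS=0
  L2 @0x43[16] → 0x47007  P=1,RW=1,US=1,PS=0
  ✓ 0x47EE7  — 3 lookups

Access #0 fault: NONE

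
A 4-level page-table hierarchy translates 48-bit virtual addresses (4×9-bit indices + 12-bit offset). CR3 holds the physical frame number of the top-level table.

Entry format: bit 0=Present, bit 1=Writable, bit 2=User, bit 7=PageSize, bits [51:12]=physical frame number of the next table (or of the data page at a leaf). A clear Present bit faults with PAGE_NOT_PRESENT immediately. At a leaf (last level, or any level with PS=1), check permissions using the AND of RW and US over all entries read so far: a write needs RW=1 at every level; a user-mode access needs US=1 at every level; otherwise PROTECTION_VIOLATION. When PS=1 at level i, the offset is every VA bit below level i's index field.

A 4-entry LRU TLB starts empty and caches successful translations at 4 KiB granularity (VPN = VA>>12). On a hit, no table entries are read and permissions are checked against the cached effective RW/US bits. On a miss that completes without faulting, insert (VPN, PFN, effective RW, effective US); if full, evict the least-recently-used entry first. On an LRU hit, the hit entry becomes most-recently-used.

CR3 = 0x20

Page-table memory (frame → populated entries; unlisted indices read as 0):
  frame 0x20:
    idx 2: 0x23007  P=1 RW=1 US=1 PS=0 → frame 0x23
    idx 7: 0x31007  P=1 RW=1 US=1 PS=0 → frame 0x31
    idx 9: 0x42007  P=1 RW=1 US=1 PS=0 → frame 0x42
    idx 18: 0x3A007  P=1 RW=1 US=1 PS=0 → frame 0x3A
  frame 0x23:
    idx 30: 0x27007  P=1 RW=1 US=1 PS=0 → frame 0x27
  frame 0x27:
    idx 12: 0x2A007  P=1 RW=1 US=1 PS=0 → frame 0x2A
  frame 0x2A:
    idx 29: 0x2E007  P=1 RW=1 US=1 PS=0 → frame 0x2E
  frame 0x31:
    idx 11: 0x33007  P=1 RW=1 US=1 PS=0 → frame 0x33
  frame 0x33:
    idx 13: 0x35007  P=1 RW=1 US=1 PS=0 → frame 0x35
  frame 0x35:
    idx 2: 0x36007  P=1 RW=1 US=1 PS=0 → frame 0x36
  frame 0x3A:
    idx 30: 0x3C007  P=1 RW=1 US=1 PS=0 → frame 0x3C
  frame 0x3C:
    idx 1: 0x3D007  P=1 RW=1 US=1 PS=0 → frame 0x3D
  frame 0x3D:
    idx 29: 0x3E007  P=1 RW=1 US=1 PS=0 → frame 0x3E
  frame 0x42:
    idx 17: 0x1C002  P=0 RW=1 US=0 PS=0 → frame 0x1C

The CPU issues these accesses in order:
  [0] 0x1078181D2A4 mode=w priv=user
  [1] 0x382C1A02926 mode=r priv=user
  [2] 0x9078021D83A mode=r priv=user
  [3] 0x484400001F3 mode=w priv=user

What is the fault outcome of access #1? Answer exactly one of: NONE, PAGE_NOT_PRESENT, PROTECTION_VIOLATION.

Walk each access:
#0 VA=0x1078181D2A4 (w,user):
  L0 @0x20[2] → 0x23007  P=1,RW=1,US=1,PS=0
  L1 @0x23[30] → 0x27007  P=1,RW=1,US=1,PS=0
  L2 @0x27[12] → 0x2A007  P=1,RW=1,US=1,PS=0
  L3 @0x2A[29] → 0x2E007  P=1,RW=1,US=1,PS=0
  → PA=0x2E2A4  (4 entries read)
#1 VA=0x382C1A02926 (r,user):
  L0 @0x20[7] → 0x31007  P=1,RW=1,US=1,PS=0
  L1 @0x31[11] → 0x33007  P=1,RW=1,US=1,PS=0
  L2 @0x33[13] → 0x35007  P=1,RW=1,US=1,PS=0
  L3 @0x35[2] → 0x36007  P=1,RW=1,US=1,PS=0
  → PA=0x36926  (4 entries read)
#2 VA=0x9078021D83A (r,user):
  L0 @0x20[18] → 0x3A007  P=1,RW=1,US=1,PS=0
  L1 @0x3A[30] → 0x3C007  P=1,RW=1,US=1,PS=0
  L2 @0x3C[1] → 0x3D007  P=1,RW=1,US=1,PS=0
  L3 @0x3D[29] → 0x3E007  P=1,RW=1,US=1,PS=0
  → PA=0x3E83A  (4 entries read)
#3 VA=0x484400001F3 (w,user):
  L0 @0x20[9] → 0x42007  P=1,RW=1,US=1,PS=0
  L1 @0x42[17] → 0x1C002  P=0,RW=1,US=0,PS=0
  → PAGE_NOT_PRESENT  (2 entries read)

Access #1 fault: NONE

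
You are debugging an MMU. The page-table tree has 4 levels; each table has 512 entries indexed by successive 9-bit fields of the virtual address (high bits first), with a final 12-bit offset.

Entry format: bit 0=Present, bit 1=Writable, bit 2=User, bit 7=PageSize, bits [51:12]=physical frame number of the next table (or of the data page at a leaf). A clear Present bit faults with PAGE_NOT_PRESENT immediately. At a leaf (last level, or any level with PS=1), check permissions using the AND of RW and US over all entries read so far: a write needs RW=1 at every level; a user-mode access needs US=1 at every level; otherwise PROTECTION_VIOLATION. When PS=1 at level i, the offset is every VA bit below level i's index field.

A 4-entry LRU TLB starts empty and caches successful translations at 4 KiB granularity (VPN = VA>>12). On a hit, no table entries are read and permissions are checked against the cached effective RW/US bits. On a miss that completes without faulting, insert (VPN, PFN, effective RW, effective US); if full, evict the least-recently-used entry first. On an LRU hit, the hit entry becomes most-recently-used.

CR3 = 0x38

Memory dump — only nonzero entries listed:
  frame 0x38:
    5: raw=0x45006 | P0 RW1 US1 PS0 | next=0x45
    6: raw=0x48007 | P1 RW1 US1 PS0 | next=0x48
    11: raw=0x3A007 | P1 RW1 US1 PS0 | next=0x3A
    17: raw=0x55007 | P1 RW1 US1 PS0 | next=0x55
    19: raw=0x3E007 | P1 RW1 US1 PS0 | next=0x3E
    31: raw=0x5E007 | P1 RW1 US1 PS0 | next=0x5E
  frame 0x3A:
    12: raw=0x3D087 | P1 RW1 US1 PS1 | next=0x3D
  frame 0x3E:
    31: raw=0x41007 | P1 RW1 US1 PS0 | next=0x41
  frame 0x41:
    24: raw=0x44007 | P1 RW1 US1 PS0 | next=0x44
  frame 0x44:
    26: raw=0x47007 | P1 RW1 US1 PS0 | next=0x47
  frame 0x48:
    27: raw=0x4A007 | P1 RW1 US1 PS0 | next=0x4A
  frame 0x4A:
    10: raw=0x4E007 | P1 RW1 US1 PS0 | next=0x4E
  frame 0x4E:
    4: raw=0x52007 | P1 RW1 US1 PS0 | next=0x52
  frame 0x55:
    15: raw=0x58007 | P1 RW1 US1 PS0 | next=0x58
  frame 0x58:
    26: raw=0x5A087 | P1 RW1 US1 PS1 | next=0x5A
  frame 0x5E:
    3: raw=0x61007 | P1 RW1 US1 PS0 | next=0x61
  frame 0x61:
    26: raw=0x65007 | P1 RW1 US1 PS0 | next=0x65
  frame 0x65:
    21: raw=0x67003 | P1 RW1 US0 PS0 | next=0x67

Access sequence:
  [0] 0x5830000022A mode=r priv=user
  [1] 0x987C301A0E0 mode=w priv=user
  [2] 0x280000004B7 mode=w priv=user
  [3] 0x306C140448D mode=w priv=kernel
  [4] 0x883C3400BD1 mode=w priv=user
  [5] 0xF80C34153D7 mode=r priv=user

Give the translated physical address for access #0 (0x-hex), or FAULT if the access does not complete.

Per-access translation:
#0 VA=0x5830000022A (r,user):
  L0: frame=0x38 idx=11 entry=0x3A007 [P=1 RW=1 US=1 PS=0]
  L1: frame=0x3A idx=12 entry=0x3D087 [P=1 RW=1 US=1 PS=1]
  ✓ 0x3D22A (huge @L1)  — 2 lookups
#1 VA=0x987C301A0E0 (w,user):
  L0: frame=0x38 idx=19 entry=0x3E007 [P=1 RW=1 US=1 PS=0]
  L1: frame=0x3E idx=31 entry=0x41007 [P=1 RW=1 US=1 PS=0]
  L2: frame=0x41 idx=24 entry=0x44007 [P=1 RW=1 US=1 PS=0]
  L3: frame=0x44 idx=26 entry=0x47007 [P=1 RW=1 US=1 PS=0]
  ✓ 0x470E0  — 4 lookups
#2 VA=0x280000004B7 (w,user):
  L0: frame=0x38 idx=5 entry=0x45006 [P=0 RW=1 US=1 PS=0]
  ✗ PAGE_NOT_PRESENT  [1 reads]
#3 VA=0x306C140448D (w,kernel):
  L0: frame=0x38 idx=6 entry=0x48007 [P=1 RW=1 US=1 PS=0]
  L1: frame=0x48 idx=27 entry=0x4A007 [P=1 RW=1 US=1 PS=0]
  L2: frame=0x4A idx=10 entry=0x4E007 [P=1 RW=1 US=1 PS=0]
  L3: frame=0x4E idx=4 entry=0x52007 [P=1 RW=1 US=1 PS=0]
  ✓ 0x5248D  — 4 lookups
#4 VA=0x883C3400BD1 (w,user):
  L0: frame=0x38 idx=17 entry=0x55007 [P=1 RW=1 US=1 PS=0]
  L1: frame=0x55 idx=15 entry=0x58007 [P=1 RW=1 US=1 PS=0]
  L2: frame=0x58 idx=26 entry=0x5A087 [P=1 RW=1 US=1 PS=1]
  ✓ 0x5ABD1 (huge @L2)  — 3 lookups
#5 VA=0xF80C34153D7 (r,user):
  L0: frame=0x38 idx=31 entry=0x5E007 [P=1 RW=1 US=1 PS=0]
  L1: frame=0x5E idx=3 entry=0x61007 [P=1 RW=1 US=1 PS=0]
  L2: frame=0x61 idx=26 entry=0x65007 [P=1 RW=1 US=1 PS=0]
  L3: frame=0x65 idx=21 entry=0x67003 [P=1 RW=1 US=0 PS=0]
  ✗ PROTECTION_VIOLATION  [4 reads]

Access #0 PA: 0x3D22A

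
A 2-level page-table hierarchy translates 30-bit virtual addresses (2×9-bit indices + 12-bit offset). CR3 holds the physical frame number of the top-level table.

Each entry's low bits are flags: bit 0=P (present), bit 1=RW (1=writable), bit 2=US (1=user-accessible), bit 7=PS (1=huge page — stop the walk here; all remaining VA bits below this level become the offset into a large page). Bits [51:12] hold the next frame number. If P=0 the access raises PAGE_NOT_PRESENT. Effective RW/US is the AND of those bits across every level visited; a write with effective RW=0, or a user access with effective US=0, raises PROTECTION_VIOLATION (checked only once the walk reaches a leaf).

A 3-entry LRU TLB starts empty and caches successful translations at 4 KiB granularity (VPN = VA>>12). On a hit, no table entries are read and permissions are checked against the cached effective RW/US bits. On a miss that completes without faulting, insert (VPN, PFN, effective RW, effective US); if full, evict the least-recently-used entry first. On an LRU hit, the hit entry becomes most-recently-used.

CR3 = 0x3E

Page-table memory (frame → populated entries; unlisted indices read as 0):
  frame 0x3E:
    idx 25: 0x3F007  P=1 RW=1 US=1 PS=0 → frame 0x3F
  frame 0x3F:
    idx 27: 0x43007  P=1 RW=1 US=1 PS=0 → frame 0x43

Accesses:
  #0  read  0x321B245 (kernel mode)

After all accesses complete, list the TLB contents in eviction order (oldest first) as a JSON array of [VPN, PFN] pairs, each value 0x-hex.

Walk each access:
#0 VA=0x321B245 (r,kernel):
  lvl0: tbl 0x3E, slot 25 ⇒ 0x3F007 (P1/RW1/US1/PS0)
  lvl1: tbl 0x3F, slot 27 ⇒ 0x43007 (P1/RW1/US1/PS0)
  ✓ 0x43245  — 2 lookups

TLB: [["0x321B", "0x43"]]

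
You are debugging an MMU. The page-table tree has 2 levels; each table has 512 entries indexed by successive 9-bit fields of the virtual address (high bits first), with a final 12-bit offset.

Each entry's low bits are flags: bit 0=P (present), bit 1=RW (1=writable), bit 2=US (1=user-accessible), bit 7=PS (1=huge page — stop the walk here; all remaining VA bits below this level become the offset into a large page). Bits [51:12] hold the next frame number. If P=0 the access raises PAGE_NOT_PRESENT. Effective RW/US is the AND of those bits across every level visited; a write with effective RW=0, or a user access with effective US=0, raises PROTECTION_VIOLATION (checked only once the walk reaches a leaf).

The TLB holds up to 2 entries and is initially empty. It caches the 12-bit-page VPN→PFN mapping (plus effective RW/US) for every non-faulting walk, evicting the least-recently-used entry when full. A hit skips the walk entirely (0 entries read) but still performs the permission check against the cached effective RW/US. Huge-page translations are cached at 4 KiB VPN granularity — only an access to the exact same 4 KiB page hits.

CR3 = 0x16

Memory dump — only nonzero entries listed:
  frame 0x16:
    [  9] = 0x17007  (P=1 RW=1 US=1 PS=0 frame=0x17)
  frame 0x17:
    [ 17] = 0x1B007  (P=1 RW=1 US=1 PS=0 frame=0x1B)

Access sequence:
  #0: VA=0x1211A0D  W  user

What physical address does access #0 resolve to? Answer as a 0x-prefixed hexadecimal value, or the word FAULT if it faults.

Trace:
#0 VA=0x1211A0D (w,user):
  L0 @0x16[9] → 0x17007  P=1,RW=1,US=1,PS=0
  L1 @0x17[17] → 0x1B007  P=1,RW=1,US=1,PS=0
  ⇒ phys 0x1BA0D  [2 reads]

Access #0 PA: 0x1BA0D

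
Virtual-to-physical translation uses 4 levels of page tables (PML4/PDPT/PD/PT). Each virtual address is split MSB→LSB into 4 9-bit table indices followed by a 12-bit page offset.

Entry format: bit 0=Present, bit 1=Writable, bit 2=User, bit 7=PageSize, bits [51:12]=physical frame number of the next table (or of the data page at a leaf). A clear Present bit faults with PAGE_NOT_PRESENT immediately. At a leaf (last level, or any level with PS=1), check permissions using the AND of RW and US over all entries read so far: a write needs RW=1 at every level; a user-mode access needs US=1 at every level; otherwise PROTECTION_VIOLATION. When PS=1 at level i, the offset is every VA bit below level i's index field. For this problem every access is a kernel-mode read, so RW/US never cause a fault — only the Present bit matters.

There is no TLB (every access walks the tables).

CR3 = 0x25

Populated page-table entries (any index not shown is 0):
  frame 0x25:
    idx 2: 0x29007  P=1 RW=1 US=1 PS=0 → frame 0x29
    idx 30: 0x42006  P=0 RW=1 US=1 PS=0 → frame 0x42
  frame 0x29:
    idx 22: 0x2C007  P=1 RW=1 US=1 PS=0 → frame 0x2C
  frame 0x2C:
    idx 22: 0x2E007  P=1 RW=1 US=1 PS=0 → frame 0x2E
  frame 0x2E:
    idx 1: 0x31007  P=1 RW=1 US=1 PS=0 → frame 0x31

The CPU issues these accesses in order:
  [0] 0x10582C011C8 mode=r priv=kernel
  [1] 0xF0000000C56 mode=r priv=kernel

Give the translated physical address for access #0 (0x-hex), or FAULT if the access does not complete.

Per-access translation:
#0 VA=0x10582C011C8 (r,kernel):
  L0 @0x25[2] → 0x29007  P=1,RW=1,US=1,PS=0
  L1 @0x29[22] → 0x2C007  P=1,RW=1,US=1,PS=0
  L2 @0x2C[22] → 0x2E007  P=1,RW=1,US=1,PS=0
  L3 @0x2E[1] → 0x31007  P=1,RW=1,US=1,PS=0
  ⇒ phys 0x311C8  [4 reads]
#1 VA=0xF0000000C56 (r,kernel):
  L0 @0x25[30] → 0x42006  P=0,RW=1,US=1,PS=0
  ✗ PAGE_NOT_PRESENT  [1 reads]

Access #0 PA: 0x311C8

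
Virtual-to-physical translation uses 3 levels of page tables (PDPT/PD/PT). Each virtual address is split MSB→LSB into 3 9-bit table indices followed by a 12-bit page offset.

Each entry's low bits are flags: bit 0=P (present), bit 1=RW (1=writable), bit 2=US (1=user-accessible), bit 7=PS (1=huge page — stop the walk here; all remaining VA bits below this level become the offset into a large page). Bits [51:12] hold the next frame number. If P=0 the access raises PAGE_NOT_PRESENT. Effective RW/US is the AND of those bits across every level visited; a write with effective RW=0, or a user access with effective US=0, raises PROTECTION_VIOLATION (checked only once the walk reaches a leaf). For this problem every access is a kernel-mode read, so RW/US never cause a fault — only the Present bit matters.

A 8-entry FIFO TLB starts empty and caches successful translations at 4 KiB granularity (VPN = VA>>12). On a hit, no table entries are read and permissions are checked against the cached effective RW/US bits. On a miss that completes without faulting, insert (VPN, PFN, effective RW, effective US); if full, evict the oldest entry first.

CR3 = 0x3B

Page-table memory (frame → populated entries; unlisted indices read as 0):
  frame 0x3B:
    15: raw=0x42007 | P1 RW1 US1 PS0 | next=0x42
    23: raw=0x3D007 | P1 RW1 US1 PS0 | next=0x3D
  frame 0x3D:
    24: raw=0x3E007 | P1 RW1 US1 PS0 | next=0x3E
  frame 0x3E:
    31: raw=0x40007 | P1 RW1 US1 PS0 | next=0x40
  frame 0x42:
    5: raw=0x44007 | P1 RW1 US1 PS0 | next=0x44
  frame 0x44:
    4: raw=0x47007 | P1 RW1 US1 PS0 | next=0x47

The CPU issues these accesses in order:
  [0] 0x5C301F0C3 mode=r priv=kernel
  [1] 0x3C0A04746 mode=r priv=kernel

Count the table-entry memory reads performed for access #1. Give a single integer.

Per-access translation:
#0 VA=0x5C301F0C3 (r,kernel):
  lvl0: tbl 0x3B, slot 23 ⇒ 0x3D007 (P1/RW1/US1/PS0)
  lvl1: tbl 0x3D, slot 24 ⇒ 0x3E007 (P1/RW1/US1/PS0)
  lvl2: tbl 0x3E, slot 31 ⇒ 0x40007 (P1/RW1/US1/PS0)
  → PA=0x400C3  (3 entries read)
#1 VA=0x3C0A04746 (r,kernel):
  lvl0: tbl 0x3B, slot 15 ⇒ 0x42007 (P1/RW1/US1/PS0)
  lvl1: tbl 0x42, slot 5 ⇒ 0x44007 (P1/RW1/US1/PS0)
  lvl2: tbl 0x44, slot 4 ⇒ 0x47007 (P1/RW1/US1/PS0)
  → PA=0x47746  (3 entries read)

Entries read for #1: 3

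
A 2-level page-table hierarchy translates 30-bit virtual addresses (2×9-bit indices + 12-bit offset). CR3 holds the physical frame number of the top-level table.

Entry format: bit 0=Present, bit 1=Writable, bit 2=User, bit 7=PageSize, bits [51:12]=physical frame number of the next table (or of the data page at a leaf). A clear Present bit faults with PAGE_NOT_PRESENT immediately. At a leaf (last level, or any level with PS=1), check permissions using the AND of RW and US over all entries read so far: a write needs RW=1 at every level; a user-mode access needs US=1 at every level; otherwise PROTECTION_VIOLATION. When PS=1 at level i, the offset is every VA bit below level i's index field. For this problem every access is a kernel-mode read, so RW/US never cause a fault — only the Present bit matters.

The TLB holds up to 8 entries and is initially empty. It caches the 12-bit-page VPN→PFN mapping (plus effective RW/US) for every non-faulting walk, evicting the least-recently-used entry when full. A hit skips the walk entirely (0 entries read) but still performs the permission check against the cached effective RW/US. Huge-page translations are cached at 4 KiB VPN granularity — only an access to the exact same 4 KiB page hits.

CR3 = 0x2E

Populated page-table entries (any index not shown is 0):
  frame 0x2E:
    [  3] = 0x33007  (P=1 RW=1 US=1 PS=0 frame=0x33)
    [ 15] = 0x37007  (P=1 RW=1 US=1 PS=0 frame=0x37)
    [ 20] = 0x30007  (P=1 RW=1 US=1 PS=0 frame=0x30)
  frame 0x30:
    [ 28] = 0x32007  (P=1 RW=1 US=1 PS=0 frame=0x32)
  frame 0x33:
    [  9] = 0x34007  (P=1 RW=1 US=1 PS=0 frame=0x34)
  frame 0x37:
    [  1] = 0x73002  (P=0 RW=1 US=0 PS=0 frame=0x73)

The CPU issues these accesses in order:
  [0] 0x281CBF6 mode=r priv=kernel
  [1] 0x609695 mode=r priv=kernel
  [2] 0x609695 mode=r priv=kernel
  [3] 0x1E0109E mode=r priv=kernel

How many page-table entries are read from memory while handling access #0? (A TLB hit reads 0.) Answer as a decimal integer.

Per-access translation:
#0 VA=0x281CBF6 (r,kernel):
  L0: frame=0x2E idx=20 entry=0x30007 [P=1 RW=1 US=1 PS=0]
  L1: frame=0x30 idx=28 entry=0x32007 [P=1 RW=1 US=1 PS=0]
  → PA=0x32BF6  (2 entries read)
#1 VA=0x609695 (r,kernel):
  L0: frame=0x2E idx=3 entry=0x33007 [P=1 RW=1 US=1 PS=0]
  L1: frame=0x33 idx=9 entry=0x34007 [P=1 RW=1 US=1 PS=0]
  → PA=0x34695  (2 entries read)
#2 VA=0x609695 (r,kernel):
  TLB hit vpn=0x609 → PA=0x34695
#3 VA=0x1E0109E (r,kernel):
  L0: frame=0x2E idx=15 entry=0x37007 [P=1 RW=1 US=1 PS=0]
  L1: frame=0x37 idx=1 entry=0x73002 [P=0 RW=1 US=0 PS=0]
  → PAGE_NOT_PRESENT  (2 entries read)

Entries read for #0: 2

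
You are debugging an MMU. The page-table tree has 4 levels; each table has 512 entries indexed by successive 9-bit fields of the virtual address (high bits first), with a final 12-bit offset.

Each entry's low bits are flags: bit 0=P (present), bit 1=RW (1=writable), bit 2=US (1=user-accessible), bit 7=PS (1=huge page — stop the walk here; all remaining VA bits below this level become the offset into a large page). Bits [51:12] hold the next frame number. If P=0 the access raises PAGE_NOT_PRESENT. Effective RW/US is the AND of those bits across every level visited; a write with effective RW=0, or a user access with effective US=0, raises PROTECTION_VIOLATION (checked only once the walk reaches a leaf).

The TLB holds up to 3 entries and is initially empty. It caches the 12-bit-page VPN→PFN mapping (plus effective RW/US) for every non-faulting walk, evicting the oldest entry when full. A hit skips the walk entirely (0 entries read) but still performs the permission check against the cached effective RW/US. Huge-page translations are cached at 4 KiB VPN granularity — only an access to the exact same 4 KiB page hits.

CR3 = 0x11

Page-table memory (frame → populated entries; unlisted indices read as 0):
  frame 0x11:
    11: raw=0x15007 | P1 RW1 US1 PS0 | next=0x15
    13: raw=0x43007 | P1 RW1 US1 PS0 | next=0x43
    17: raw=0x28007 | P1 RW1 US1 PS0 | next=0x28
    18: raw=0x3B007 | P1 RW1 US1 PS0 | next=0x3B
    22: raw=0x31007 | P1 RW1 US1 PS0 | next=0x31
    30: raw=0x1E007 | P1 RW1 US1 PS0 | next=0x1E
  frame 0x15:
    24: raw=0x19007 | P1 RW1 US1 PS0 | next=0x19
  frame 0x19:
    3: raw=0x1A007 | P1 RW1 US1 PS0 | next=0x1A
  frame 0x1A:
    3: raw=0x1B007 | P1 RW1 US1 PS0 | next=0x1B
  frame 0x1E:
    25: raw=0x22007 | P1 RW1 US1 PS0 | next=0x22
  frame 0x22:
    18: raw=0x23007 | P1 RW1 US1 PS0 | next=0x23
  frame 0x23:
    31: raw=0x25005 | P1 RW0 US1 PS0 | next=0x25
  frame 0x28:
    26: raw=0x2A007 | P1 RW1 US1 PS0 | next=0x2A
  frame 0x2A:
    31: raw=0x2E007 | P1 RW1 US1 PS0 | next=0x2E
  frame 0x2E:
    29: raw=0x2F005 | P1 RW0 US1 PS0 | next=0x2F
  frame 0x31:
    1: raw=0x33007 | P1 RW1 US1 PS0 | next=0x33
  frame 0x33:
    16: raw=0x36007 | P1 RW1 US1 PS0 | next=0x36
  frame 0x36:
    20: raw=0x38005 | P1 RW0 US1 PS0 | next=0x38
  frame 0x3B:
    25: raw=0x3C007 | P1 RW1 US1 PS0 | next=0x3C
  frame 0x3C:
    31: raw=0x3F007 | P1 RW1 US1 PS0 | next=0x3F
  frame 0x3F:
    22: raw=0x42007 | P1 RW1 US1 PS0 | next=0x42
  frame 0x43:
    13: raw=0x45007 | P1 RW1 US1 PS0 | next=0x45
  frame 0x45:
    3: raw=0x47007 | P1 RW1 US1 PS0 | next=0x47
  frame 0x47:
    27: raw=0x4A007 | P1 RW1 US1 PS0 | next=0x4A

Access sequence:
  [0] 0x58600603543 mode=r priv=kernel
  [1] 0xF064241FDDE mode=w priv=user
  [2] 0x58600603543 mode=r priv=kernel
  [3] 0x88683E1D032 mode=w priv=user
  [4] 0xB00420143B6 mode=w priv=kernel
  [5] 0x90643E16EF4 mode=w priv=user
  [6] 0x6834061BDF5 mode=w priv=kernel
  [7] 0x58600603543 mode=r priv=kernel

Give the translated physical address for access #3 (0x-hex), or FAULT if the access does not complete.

Trace:
#0 VA=0x58600603543 (r,kernel):
  L0 @0x11[11] → 0x15007  P=1,RW=1,US=1,PS=0
  L1 @0x15[24] → 0x19007  P=1,RW=1,US=1,PS=0
  L2 @0x19[3] → 0x1A007  P=1,RW=1,US=1,PS=0
  L3 @0x1A[3] → 0x1B007  P=1,RW=1,US=1,PS=0
  ✓ 0x1B543  — 4 lookups
#1 VA=0xF064241FDDE (w,user):
  L0 @0x11[30] → 0x1E007  P=1,RW=1,US=1,PS=0
  L1 @0x1E[25] → 0x22007  P=1,RW=1,US=1,PS=0
  L2 @0x22[18] → 0x23007  P=1,RW=1,US=1,PS=0
  L3 @0x23[31] → 0x25005  P=1,RW=0,US=1,PS=0
  → PROTECTION_VIOLATION  (4 entries read)
#2 VA=0x58600603543 (r,kernel):
  TLB hit vpn=0x58600603 → PA=0x1B543
#3 VA=0x88683E1D032 (w,user):
  L0 @0x11[17] → 0x28007  P=1,RW=1,US=1,PS=0
  L1 @0x28[26] → 0x2A007  P=1,RW=1,US=1,PS=0
  L2 @0x2A[31] → 0x2E007  P=1,RW=1,US=1,PS=0
  L3 @0x2E[29] → 0x2F005  P=1,RW=0,US=1,PS=0
  → PROTECTION_VIOLATION  (4 entries read)
#4 VA=0xB00420143B6 (w,kernel):
  L0 @0x11[22] → 0x31007  P=1,RW=1,US=1,PS=0
  L1 @0x31[1] → 0x33007  P=1,RW=1,US=1,PS=0
  L2 @0x33[16] → 0x36007  P=1,RW=1,US=1,PS=0
  L3 @0x36[20] → 0x38005  P=1,RW=0,US=1,PS=0
  → PROTECTION_VIOLATION  (4 entries read)
#5 VA=0x90643E16EF4 (w,user):
  L0 @0x11[18] → 0x3B007  P=1,RW=1,US=1,PS=0
  L1 @0x3B[25] → 0x3C007  P=1,RW=1,US=1,PS=0
  L2 @0x3C[31] → 0x3F007  P=1,RW=1,US=1,PS=0
  L3 @0x3F[22] → 0x42007  P=1,RW=1,US=1,PS=0
  ✓ 0x42EF4  — 4 lookups
#6 VA=0x6834061BDF5 (w,kernel):
  L0 @0x11[13] → 0x43007  P=1,RW=1,US=1,PS=0
  L1 @0x43[13] → 0x45007  P=1,RW=1,US=1,PS=0
  L2 @0x45[3] → 0x47007  P=1,RW=1,US=1,PS=0
  L3 @0x47[27] → 0x4A007  P=1,RW=1,US=1,PS=0
  ✓ 0x4ADF5  — 4 lookups
#7 VA=0x58600603543 (r,kernel):
  TLB hit vpn=0x58600603 → PA=0x1B543

Access #3 PA: FAULT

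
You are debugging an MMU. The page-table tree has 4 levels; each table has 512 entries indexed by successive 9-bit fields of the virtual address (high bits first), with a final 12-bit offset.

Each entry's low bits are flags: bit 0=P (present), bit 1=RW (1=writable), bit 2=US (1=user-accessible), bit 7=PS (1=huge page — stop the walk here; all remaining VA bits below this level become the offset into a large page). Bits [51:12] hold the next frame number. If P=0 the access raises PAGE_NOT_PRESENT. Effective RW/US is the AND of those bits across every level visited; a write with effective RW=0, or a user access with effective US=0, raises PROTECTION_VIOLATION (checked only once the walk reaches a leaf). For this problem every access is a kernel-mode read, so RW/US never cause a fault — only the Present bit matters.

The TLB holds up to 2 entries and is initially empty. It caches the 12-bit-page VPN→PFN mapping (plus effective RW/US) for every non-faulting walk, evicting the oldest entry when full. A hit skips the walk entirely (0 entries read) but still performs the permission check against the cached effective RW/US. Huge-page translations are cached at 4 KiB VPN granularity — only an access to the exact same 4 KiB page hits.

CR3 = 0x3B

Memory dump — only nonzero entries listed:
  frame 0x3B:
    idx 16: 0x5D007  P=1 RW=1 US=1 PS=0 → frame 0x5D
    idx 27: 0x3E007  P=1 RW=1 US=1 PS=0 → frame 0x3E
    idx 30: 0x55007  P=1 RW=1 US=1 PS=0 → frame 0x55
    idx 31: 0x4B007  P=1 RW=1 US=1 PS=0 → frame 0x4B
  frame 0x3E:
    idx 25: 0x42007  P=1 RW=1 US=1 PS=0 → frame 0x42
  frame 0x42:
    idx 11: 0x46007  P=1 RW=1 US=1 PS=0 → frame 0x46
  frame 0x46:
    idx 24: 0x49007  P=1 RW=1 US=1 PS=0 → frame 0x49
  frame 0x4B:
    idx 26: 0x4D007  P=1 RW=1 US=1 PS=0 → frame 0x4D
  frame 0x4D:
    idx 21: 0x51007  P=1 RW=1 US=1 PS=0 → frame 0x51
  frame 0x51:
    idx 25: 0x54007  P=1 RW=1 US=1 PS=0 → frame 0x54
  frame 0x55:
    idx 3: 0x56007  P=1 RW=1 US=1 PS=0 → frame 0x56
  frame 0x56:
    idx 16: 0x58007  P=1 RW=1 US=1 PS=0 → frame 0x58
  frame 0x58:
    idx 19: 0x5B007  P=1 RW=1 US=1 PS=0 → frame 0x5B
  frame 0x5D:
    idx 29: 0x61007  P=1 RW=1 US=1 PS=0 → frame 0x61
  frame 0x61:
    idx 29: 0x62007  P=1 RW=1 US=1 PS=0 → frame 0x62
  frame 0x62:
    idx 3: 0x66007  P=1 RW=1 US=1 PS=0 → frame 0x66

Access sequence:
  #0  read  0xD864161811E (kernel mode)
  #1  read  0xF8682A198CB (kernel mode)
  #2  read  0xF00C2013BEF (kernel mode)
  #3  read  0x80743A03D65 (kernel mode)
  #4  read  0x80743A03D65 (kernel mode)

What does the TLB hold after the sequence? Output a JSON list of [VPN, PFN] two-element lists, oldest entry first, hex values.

Per-access translation:
#0 VA=0xD864161811E (r,kernel):
  L0: frame=0x3B idx=27 entry=0x3E007 [P=1 RW=1 US=1 PS=0]
  L1: frame=0x3E idx=25 entry=0x42007 [P=1 RW=1 US=1 PS=0]
  L2: frame=0x42 idx=11 entry=0x46007 [P=1 RW=1 US=1 PS=0]
  L3: frame=0x46 idx=24 entry=0x49007 [P=1 RW=1 US=1 PS=0]
  ✓ 0x4911E  — 4 lookups
#1 VA=0xF8682A198CB (r,kernel):
  L0: frame=0x3B idx=31 entry=0x4B007 [P=1 RW=1 US=1 PS=0]
  L1: frame=0x4B idx=26 entry=0x4D007 [P=1 RW=1 US=1 PS=0]
  L2: frame=0x4D idx=21 entry=0x51007 [P=1 RW=1 US=1 PS=0]
  L3: frame=0x51 idx=25 entry=0x54007 [P=1 RW=1 US=1 PS=0]
  ✓ 0x548CB  — 4 lookups
#2 VA=0xF00C2013BEF (r,kernel):
  L0: frame=0x3B idx=30 entry=0x55007 [P=1 RW=1 US=1 PS=0]
  L1: frame=0x55 idx=3 entry=0x56007 [P=1 RW=1 US=1 PS=0]
  L2: frame=0x56 idx=16 entry=0x58007 [P=1 RW=1 US=1 PS=0]
  L3: frame=0x58 idx=19 entry=0x5B007 [P=1 RW=1 US=1 PS=0]
  ✓ 0x5BBEF  — 4 lookups
#3 VA=0x80743A03D65 (r,kernel):
  L0: frame=0x3B idx=16 entry=0x5D007 [P=1 RW=1 US=1 PS=0]
  L1: frame=0x5D idx=29 entry=0x61007 [P=1 RW=1 US=1 PS=0]
  L2: frame=0x61 idx=29 entry=0x62007 [P=1 RW=1 US=1 PS=0]
  L3: frame=0x62 idx=3 entry=0x66007 [P=1 RW=1 US=1 PS=0]
  ✓ 0x66D65  — 4 lookups
#4 VA=0x80743A03D65 (r,kernel):
  TLB hit vpn=0x80743A03 → PA=0x66D65

TLB: [["0xF00C2013", "0x5B"], ["0x80743A03", "0x66"]]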